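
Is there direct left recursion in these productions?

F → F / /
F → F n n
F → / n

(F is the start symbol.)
Yes, F is left-recursive

Direct left recursion occurs when N → N α for some non-terminal N (the right-hand side begins with the left-hand side itself).

F → F / /: LEFT RECURSIVE (starts with F)
F → F n n: LEFT RECURSIVE (starts with F)
F → / n: starts with '/'

The grammar has direct left recursion on: F.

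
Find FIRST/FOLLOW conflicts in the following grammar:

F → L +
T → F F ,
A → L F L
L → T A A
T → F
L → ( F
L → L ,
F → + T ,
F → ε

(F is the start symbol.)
A FIRST/FOLLOW conflict occurs when a non-terminal N has a nullable alternative N → β (β ⇒* ε) and another alternative N → α with FIRST(α) ∩ FOLLOW(N) ≠ ∅: on such a lookahead the parser cannot decide between expanding α and letting N vanish via β.

Nullable non-terminals: F, T.
FIRST sets used below: FIRST(L) = { '(', '+', ',' }, FIRST(F) = { '(', '+', ',', ε }

F: nullable alternative(s) F → ε; FOLLOW(F) = { $, '(', '+', ',' }
  F → L +: FIRST \ {ε} = { '(', '+', ',' } — overlaps FOLLOW(F) on { '(', '+', ',' }: CONFLICT
  F → + T ,: FIRST \ {ε} = { '+' } — overlaps FOLLOW(F) on { '+' }: CONFLICT
  F → ε: FIRST \ {ε} = { } — this is the only nullable alternative, skip

T: nullable alternative(s) T → F; FOLLOW(T) = { '(', '+', ',' }
  T → F F ,: FIRST \ {ε} = { '(', '+', ',' } — overlaps FOLLOW(T) on { '(', '+', ',' }: CONFLICT
  T → F: FIRST \ {ε} = { '(', '+', ',' } — this is the only nullable alternative, skip

A, L have no nullable alternative, so no FIRST/FOLLOW check is needed there.

So the grammar has 3 FIRST/FOLLOW conflicts (marked CONFLICT above).

Answer: Yes. F → L '+' with FOLLOW(F) on { '(', '+', ',' }; F → '+' T ',' with FOLLOW(F) on { '+' }; T → F F ',' with FOLLOW(T) on { '(', '+', ',' }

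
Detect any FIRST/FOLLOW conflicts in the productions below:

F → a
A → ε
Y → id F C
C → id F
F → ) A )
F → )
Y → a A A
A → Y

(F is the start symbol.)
Nullable non-terminals: A.
FIRST sets used below: FIRST(Y) = { 'a', 'id' }

A: nullable alternative(s) A → ε; FOLLOW(A) = { ')', 'a', 'id' }
  A → ε: FIRST \ {ε} = { } — this is the only nullable alternative, skip
  A → Y: FIRST \ {ε} = { 'a', 'id' } — overlaps FOLLOW(A) on { 'a', 'id' }: CONFLICT

C, F, Y have no nullable alternative, so no FIRST/FOLLOW check is needed there.

So the grammar has 1 FIRST/FOLLOW conflict (marked CONFLICT above).

Answer: Yes. A → Y with FOLLOW(A) on { 'a', 'id' }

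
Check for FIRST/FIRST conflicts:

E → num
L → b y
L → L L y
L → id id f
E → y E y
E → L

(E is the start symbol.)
A FIRST/FIRST conflict occurs when two productions N → α and N → β for the same non-terminal have FIRST(α) ∩ FIRST(β) ≠ ∅ (with ε ∈ FIRST of a nullable right-hand side, so two nullable alternatives also conflict).

FIRST sets of the non-terminals at (or reachable through a nullable prefix from) the front of some alternative:
  FIRST(L) = { 'b', 'id' }

Productions for E:
  E → num: FIRST = { 'num' }
  E → y E y: FIRST = { 'y' }
  E → L: FIRST = { 'b', 'id' }
Productions for L:
  L → b y: FIRST = { 'b' }
  L → L L y: FIRST = { 'b', 'id' }
  L → id id f: FIRST = { 'id' }

Conflict for L: L → b y and L → L L y
  Overlap: { 'b' }
Conflict for L: L → L L y and L → id id f
  Overlap: { 'id' }

Answer: Yes. L → b y / L → L L y on { 'b' }; L → L L y / L → id id f on { 'id' }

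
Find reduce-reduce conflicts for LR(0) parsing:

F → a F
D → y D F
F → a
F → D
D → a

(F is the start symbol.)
A reduce-reduce conflict occurs when an LR(0) state has two complete items [A → α .] and [B → β .] — both call for a reduction, and with no lookahead the parser cannot choose between them.

Augment with F' → F and build the canonical LR(0) collection (I0 = CLOSURE({[F' → . F]}), then GOTO on every symbol after a dot until no new states appear). It has 9 states:
  I0: { [D → . a], [D → . y D F], [F → . D], [F → . a F], [F → . a], [F' → . F] }  — shift
  I1: { [F → D .] }  — reduce
  I2: { [F' → F .] }  — accept
  I3: { [D → . a], [D → . y D F], [D → a .], [F → . D], [F → . a F], [F → . a], [F → a . F], [F → a .] }  — shift, 2 reduces
  I4: { [D → . a], [D → . y D F], [D → y . D F] }  — shift
  I5: { [D → . a], [D → . y D F], [D → y D . F], [F → . D], [F → . a F], [F → . a] }  — shift
  I6: { [D → a .] }  — reduce
  I7: { [D → y D F .] }  — reduce
  I8: { [F → a F .] }  — reduce

I3 contains complete items [D → a .], [F → a .] — reduce-reduce conflict.

Answer: Yes — I3: [D → a .] vs [F → a .]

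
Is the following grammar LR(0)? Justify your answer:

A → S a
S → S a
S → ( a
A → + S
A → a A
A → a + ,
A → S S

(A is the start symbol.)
No. Shift-reduce conflict between [A → + S .] and [S → S . a]

A grammar is LR(0) if no state in the canonical LR(0) collection has:
  - both a shift item (dot before a terminal) and a complete item (shift-reduce conflict), or
  - two or more complete items (reduce-reduce conflict; the accept item [A' → A .] counts as a complete item here).

Augment with A' → A and build the canonical LR(0) collection (I0 = CLOSURE({[A' → . A]}), then GOTO on every symbol after a dot until no new states appear). It has 14 states:
  I0: { [A → . + S], [A → . S S], [A → . S a], [A → . a + ,], [A → . a A], [A' → . A], [S → . ( a], [S → . S a] }  — shift
  I1: { [S → ( . a] }  — shift
  I2: { [A → + . S], [S → . ( a], [S → . S a] }  — shift
  I3: { [A' → A .] }  — accept
  I4: { [A → S . S], [A → S . a], [S → . ( a], [S → . S a], [S → S . a] }  — shift
  I5: { [A → . + S], [A → . S S], [A → . S a], [A → . a + ,], [A → . a A], [A → a . + ,], [A → a . A], [S → . ( a], [S → . S a] }  — shift
  I6: { [A → + . S], [A → a + . ,], [S → . ( a], [S → . S a] }  — shift
  I7: { [A → a A .] }  — reduce
  I8: { [A → a + , .] }  — reduce
  I9: { [A → + S .], [S → S . a] }  — shift, reduce
  I10: { [S → S a .] }  — reduce
  I11: { [A → S S .], [S → S . a] }  — shift, reduce
  I12: { [A → S a .], [S → S a .] }  — 2 reduces
  I13: { [S → ( a .] }  — reduce

Conflict in state I9:
  Shift-reduce conflict between [A → + S .] and [S → S . a]
So the grammar is NOT LR(0).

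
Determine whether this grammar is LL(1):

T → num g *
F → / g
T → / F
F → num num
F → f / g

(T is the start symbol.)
Yes, the grammar is LL(1).

A grammar is LL(1) if for each non-terminal N with multiple productions, the predict sets of those productions are pairwise disjoint, where PREDICT(N → α) = (FIRST(α) \ {ε}) ∪ (FOLLOW(N) if α ⇒* ε).

For T:
  PREDICT(T → num g '*') = { 'num' }
  PREDICT(T → '/' F) = { '/' }
For F:
  PREDICT(F → '/' g) = { '/' }
  PREDICT(F → num num) = { 'num' }
  PREDICT(F → f '/' g) = { 'f' }

All predict sets are disjoint. The grammar IS LL(1).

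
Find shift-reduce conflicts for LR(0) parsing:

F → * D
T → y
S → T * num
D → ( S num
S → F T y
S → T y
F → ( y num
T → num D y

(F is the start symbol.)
No shift-reduce conflicts

A shift-reduce conflict occurs when an LR(0) state has both:
  - a complete (reduce) item [A → α .] (dot at the end), and
  - a shift item [B → β . c γ] (dot before a terminal).

Augment with F' → F and build the canonical LR(0) collection (I0 = CLOSURE({[F' → . F]}), then GOTO on every symbol after a dot until no new states appear). It has 21 states:
  I0: { [F → . ( y num], [F → . * D], [F' → . F] }  — shift
  I1: { [F → ( . y num] }  — shift
  I2: { [D → . ( S num], [F → * . D] }  — shift
  I3: { [F' → F .] }  — accept
  I4: { [D → ( . S num], [F → . ( y num], [F → . * D], [S → . F T y], [S → . T * num], [S → . T y], [T → . num D y], [T → . y] }  — shift
  I5: { [F → * D .] }  — reduce
  I6: { [S → F . T y], [T → . num D y], [T → . y] }  — shift
  I7: { [D → ( S . num] }  — shift
  I8: { [S → T . * num], [S → T . y] }  — shift
  I9: { [D → . ( S num], [T → num . D y] }  — shift
  I10: { [T → y .] }  — reduce
  I11: { [T → num D . y] }  — shift
  I12: { [T → num D y .] }  — reduce
  I13: { [S → T * . num] }  — shift
  I14: { [S → T y .] }  — reduce
  I15: { [S → T * num .] }  — reduce
  I16: { [D → ( S num .] }  — reduce
  I17: { [S → F T . y] }  — shift
  I18: { [S → F T y .] }  — reduce
  I19: { [F → ( y . num] }  — shift
  I20: { [F → ( y num .] }  — reduce

No state contains both a complete item and a shift item.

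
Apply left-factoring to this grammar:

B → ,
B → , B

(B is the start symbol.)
Left-factoring transforms A → αβ₁ | αβ₂ into A → αA' and A' → β₁ | β₂
(α is the longest common prefix among the alternatives). Repeat until
no nonterminal has two alternatives with a common prefix.

Round 1: B has alternatives sharing prefix ','. Introduce B': B → , B'
  Add: B' → ε
  Add: B' → B

No remaining common prefixes — done.

Resulting grammar:
B → , B'
B' → ε
B' → B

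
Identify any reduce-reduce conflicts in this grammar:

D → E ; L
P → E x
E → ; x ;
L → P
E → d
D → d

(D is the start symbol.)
Augment with D' → D and build the canonical LR(0) collection (I0 = CLOSURE({[D' → . D]}), then GOTO on every symbol after a dot until no new states appear). It has 13 states:
  I0: { [D → . E ; L], [D → . d], [D' → . D], [E → . ; x ;], [E → . d] }  — shift
  I1: { [E → ; . x ;] }  — shift
  I2: { [D' → D .] }  — accept
  I3: { [D → E . ; L] }  — shift
  I4: { [D → d .], [E → d .] }  — 2 reduces
  I5: { [D → E ; . L], [E → . ; x ;], [E → . d], [L → . P], [P → . E x] }  — shift
  I6: { [P → E . x] }  — shift
  I7: { [D → E ; L .] }  — reduce
  I8: { [L → P .] }  — reduce
  I9: { [E → d .] }  — reduce
  I10: { [P → E x .] }  — reduce
  I11: { [E → ; x . ;] }  — shift
  I12: { [E → ; x ; .] }  — reduce

I4 contains complete items [D → d .], [E → d .] — reduce-reduce conflict.

Answer: Yes — I4: [D → d .] vs [E → d .]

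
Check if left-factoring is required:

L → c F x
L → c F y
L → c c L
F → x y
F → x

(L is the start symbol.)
Left-factoring is needed when two productions for the same non-terminal
share a common prefix on the right-hand side.

Productions for L:
  L → c F x
  L → c F y
  L → c c L
Productions for F:
  F → x y
  F → x

Found common prefix 'c' in productions for L
Found common prefix 'x' in productions for F

Answer: Yes, L has productions with common prefix 'c'; F has productions with common prefix 'x'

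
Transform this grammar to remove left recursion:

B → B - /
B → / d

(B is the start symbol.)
B → / d B'
B' → - / B'
B' → ε

B is directly left-recursive. The standard transformation for
  A → A α₁ | ... | A α_m | β₁ | ... | β_n
is
  A  → β₁ A' | ... | β_n A'
  A' → α₁ A' | ... | α_m A' | ε

B → / d becomes B → / d B'
B → B - / becomes B' → - / B'
Add B' → ε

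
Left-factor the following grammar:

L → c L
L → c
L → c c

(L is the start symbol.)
L → c L'
L' → L
L' → ε
L' → c

Left-factoring transforms A → αβ₁ | αβ₂ into A → αA' and A' → β₁ | β₂
(α is the longest common prefix among the alternatives). Repeat until
no nonterminal has two alternatives with a common prefix.

Round 1: L has alternatives sharing prefix 'c'. Introduce L': L → c L'
  Add: L' → L
  Add: L' → ε
  Add: L' → c

No remaining common prefixes — done.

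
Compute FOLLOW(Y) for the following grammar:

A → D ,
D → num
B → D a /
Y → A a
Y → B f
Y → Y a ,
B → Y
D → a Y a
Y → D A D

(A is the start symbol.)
In Y → Y a ,: Y is followed by a ',', add FIRST(a ',') \ {ε} = { 'a' }
In B → Y: Y is at the end, add FOLLOW(B)
In D → a Y a: Y is followed by a, add FIRST(a) \ {ε} = { 'a' }

The FOLLOW sets referred to above (computed the same way, to a fixed point):
  FOLLOW(B) = { 'f' }

Taking the union: FOLLOW(Y) = { 'a', 'f' }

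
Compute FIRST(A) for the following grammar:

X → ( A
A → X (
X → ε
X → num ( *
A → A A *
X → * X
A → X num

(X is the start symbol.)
To compute FIRST(A), examine every production with A on the left-hand side, reading each right-hand side left to right until a non-nullable symbol is reached.

FIRST sets of the other non-terminals involved (by the same procedure, iterated to a fixed point):
  FIRST(X) = { '(', '*', 'num', ε }

From A → X (:
  - X is a non-terminal: add FIRST(X) \ {ε} = { '(', '*', 'num' }
    X is nullable, so continue to the next symbol
  - '(' is a terminal: add '(' and stop
From A → A A *:
  - A is the symbol being defined: contributes nothing new
    A is not nullable, so stop
From A → X num:
  - X is a non-terminal: add FIRST(X) \ {ε} = { '(', '*', 'num' }
    X is nullable, so continue to the next symbol
  - num is a terminal: add 'num' and stop

Collecting: FIRST(A) = { '(', '*', 'num' }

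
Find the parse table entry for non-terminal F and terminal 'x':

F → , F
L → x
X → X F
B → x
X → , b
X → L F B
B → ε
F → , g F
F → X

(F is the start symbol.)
To find M[F, 'x'], we find productions for F where 'x' is in the predict set (PREDICT(N → α) = (FIRST(α) \ {ε}) ∪ (FOLLOW(N) if α ⇒* ε)).

Relevant sets:
  FIRST(X) = { ',', 'x' }

F → , F: PREDICT = { ',' }
F → , g F: PREDICT = { ',' }
F → X: PREDICT = { ',', 'x' }
  'x' is in predict set, so this production goes in M[F, 'x']

M[F, 'x'] = F → X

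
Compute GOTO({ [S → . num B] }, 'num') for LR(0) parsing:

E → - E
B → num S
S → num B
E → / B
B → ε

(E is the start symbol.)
{ [B → . num S], [B → .], [S → num . B] }

GOTO(I, 'num') = CLOSURE({ [A → αX.β] : [A → α.Xβ] ∈ I, X = 'num' })

Items with dot before 'num', with the dot advanced:
  [S → . num B] → [S → num . B]
Closure of the advanced items:
  [S → num . B] has the dot before B: add [B → . num S], [B → .]

GOTO = { [B → . num S], [B → .], [S → num . B] }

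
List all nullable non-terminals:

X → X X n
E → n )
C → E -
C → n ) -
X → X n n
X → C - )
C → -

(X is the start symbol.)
None

A non-terminal is nullable if it can derive ε (the empty string): either it has an ε-production, or it has a production whose right-hand side consists entirely of nullable non-terminals.

There are no ε-productions, so no non-terminal can derive ε.
No non-terminals are nullable.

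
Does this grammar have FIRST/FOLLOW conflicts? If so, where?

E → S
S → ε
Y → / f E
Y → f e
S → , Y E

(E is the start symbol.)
A FIRST/FOLLOW conflict occurs when a non-terminal N has a nullable alternative N → β (β ⇒* ε) and another alternative N → α with FIRST(α) ∩ FOLLOW(N) ≠ ∅: on such a lookahead the parser cannot decide between expanding α and letting N vanish via β.

Nullable non-terminals: E, S.
E has a nullable alternative but only one production, so nothing to check.

S: nullable alternative(s) S → ε; FOLLOW(S) = { $, ',' }
  S → ε: FIRST \ {ε} = { } — this is the only nullable alternative, skip
  S → , Y E: FIRST \ {ε} = { ',' } — overlaps FOLLOW(S) on { ',' }: CONFLICT

Y has no nullable alternative, so no FIRST/FOLLOW check is needed there.

So the grammar has 1 FIRST/FOLLOW conflict (marked CONFLICT above).

Answer: Yes. S → ',' Y E with FOLLOW(S) on { ',' }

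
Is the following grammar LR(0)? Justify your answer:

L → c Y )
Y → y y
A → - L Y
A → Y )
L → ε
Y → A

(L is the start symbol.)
No. Shift-reduce conflict between [L → .] and [L → . c Y )]

Augment with L' → L and build the canonical LR(0) collection (I0 = CLOSURE({[L' → . L]}), then GOTO on every symbol after a dot until no new states appear). It has 12 states:
  I0: { [L → . c Y )], [L → .], [L' → . L] }  — shift, reduce
  I1: { [L' → L .] }  — accept
  I2: { [A → . - L Y], [A → . Y )], [L → c . Y )], [Y → . A], [Y → . y y] }  — shift
  I3: { [A → - . L Y], [L → . c Y )], [L → .] }  — shift, reduce
  I4: { [Y → A .] }  — reduce
  I5: { [A → Y . )], [L → c Y . )] }  — shift
  I6: { [Y → y . y] }  — shift
  I7: { [Y → y y .] }  — reduce
  I8: { [A → Y ) .], [L → c Y ) .] }  — 2 reduces
  I9: { [A → - L . Y], [A → . - L Y], [A → . Y )], [Y → . A], [Y → . y y] }  — shift
  I10: { [A → - L Y .], [A → Y . )] }  — shift, reduce
  I11: { [A → Y ) .] }  — reduce

Conflict in state I0:
  Shift-reduce conflict between [L → .] and [L → . c Y )]
So the grammar is NOT LR(0).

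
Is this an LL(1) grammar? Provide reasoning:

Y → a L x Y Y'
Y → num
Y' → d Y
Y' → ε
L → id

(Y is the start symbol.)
No. Predict set conflict for Y': { 'd' }

Relevant sets:
  FOLLOW(Y') = { $, 'd' }

For Y:
  PREDICT(Y → a L x Y Y') = { 'a' }
  PREDICT(Y → num) = { 'num' }
For Y':
  PREDICT(Y' → d Y) = { 'd' }
  PREDICT(Y' → ε) = { $, 'd' }
L has a single production, so nothing to check there.

Conflict found: Predict set conflict for Y': { 'd' }
The grammar is NOT LL(1).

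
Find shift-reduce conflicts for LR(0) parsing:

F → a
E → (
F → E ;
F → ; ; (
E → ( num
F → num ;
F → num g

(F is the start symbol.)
Yes — I1: [E → ( .] vs [E → ( . num]

A shift-reduce conflict occurs when an LR(0) state has both:
  - a complete (reduce) item [A → α .] (dot at the end), and
  - a shift item [B → β . c γ] (dot before a terminal).

Augment with F' → F and build the canonical LR(0) collection (I0 = CLOSURE({[F' → . F]}), then GOTO on every symbol after a dot until no new states appear). It has 13 states:
  I0: { [E → . ( num], [E → . (], [F → . ; ; (], [F → . E ;], [F → . a], [F → . num ;], [F → . num g], [F' → . F] }  — shift
  I1: { [E → ( . num], [E → ( .] }  — shift, reduce
  I2: { [F → ; . ; (] }  — shift
  I3: { [F → E . ;] }  — shift
  I4: { [F' → F .] }  — accept
  I5: { [F → a .] }  — reduce
  I6: { [F → num . ;], [F → num . g] }  — shift
  I7: { [F → num ; .] }  — reduce
  I8: { [F → num g .] }  — reduce
  I9: { [F → E ; .] }  — reduce
  I10: { [F → ; ; . (] }  — shift
  I11: { [F → ; ; ( .] }  — reduce
  I12: { [E → ( num .] }  — reduce

I1 contains reduce item [E → ( .] and shift item [E → ( . num] — shift-reduce conflict.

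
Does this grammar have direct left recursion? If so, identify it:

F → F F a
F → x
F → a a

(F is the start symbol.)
Yes, F is left-recursive

F → F F a: LEFT RECURSIVE (starts with F)
F → x: starts with x
F → a a: starts with a

The grammar has direct left recursion on: F.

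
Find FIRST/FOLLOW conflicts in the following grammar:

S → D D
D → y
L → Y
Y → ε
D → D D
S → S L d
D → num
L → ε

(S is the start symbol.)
A FIRST/FOLLOW conflict occurs when a non-terminal N has a nullable alternative N → β (β ⇒* ε) and another alternative N → α with FIRST(α) ∩ FOLLOW(N) ≠ ∅: on such a lookahead the parser cannot decide between expanding α and letting N vanish via β.

Nullable non-terminals: L, Y.
FIRST sets used below: FIRST(Y) = { ε }

L: nullable alternative(s) L → Y, L → ε; FOLLOW(L) = { 'd' }
  L → Y: FIRST \ {ε} = { } — disjoint from FOLLOW(L)
  L → ε: FIRST \ {ε} = { } — disjoint from FOLLOW(L)
Y has a nullable alternative but only one production, so nothing to check.

D, S have no nullable alternative, so no FIRST/FOLLOW check is needed there.

No FIRST/FOLLOW conflicts found.

Answer: No FIRST/FOLLOW conflicts.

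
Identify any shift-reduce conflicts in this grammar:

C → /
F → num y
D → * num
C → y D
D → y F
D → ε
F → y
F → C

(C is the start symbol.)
A shift-reduce conflict occurs when an LR(0) state has both:
  - a complete (reduce) item [A → α .] (dot at the end), and
  - a shift item [B → β . c γ] (dot before a terminal).

Augment with C' → C and build the canonical LR(0) collection (I0 = CLOSURE({[C' → . C]}), then GOTO on every symbol after a dot until no new states appear). It has 13 states:
  I0: { [C → . /], [C → . y D], [C' → . C] }  — shift
  I1: { [C → / .] }  — reduce
  I2: { [C' → C .] }  — accept
  I3: { [C → y . D], [D → . * num], [D → . y F], [D → .] }  — shift, reduce
  I4: { [D → * . num] }  — shift
  I5: { [C → y D .] }  — reduce
  I6: { [C → . /], [C → . y D], [D → y . F], [F → . C], [F → . num y], [F → . y] }  — shift
  I7: { [F → C .] }  — reduce
  I8: { [D → y F .] }  — reduce
  I9: { [F → num . y] }  — shift
  I10: { [C → y . D], [D → . * num], [D → . y F], [D → .], [F → y .] }  — shift, 2 reduces
  I11: { [F → num y .] }  — reduce
  I12: { [D → * num .] }  — reduce

I3 contains reduce item [D → .] and shift items [D → . * num], [D → . y F] — shift-reduce conflict.
I10 contains reduce items [D → .], [F → y .] and shift items [D → . * num], [D → . y F] — shift-reduce conflict.

Answer: Yes — I3: [D → .] vs [D → . * num]; I10: [D → .] vs [D → . * num]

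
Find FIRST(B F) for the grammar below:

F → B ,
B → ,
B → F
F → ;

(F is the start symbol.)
{ ',', ';' }

FIRST sets of the non-terminals involved (from the grammar, by fixed-point iteration):
  FIRST(B) = { ',', ';' }

To compute FIRST(B F), process the symbols left to right:
Symbol B is a non-terminal. Add FIRST(B) \ {ε} = { ',', ';' }
B is not nullable (ε ∉ FIRST(B)), so stop here.
FIRST(B F) = { ',', ';' }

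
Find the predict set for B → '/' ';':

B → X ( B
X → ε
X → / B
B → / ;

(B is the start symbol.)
PREDICT(B → '/' ';') = (FIRST(RHS) \ {ε}) ∪ (FOLLOW(B) if ε ∈ FIRST(RHS), i.e. RHS ⇒* ε)
FIRST('/' ';') = { '/' }
ε ∉ FIRST('/' ';'), so FOLLOW(B) is not added.
PREDICT(B → '/' ';') = { '/' }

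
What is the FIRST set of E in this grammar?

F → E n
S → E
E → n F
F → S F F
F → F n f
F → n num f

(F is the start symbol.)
{ 'n' }

From E → n F:
  - n is a terminal: add 'n' and stop

Collecting: FIRST(E) = { 'n' }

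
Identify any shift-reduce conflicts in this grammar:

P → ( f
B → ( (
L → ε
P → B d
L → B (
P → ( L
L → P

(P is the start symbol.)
Yes — I1: [L → .] vs [B → . ( (]; I5: [B → ( ( .] vs [B → . ( (]

A shift-reduce conflict occurs when an LR(0) state has both:
  - a complete (reduce) item [A → α .] (dot at the end), and
  - a shift item [B → β . c γ] (dot before a terminal).

Augment with P' → P and build the canonical LR(0) collection (I0 = CLOSURE({[P' → . P]}), then GOTO on every symbol after a dot until no new states appear). It has 11 states:
  I0: { [B → . ( (], [P → . ( L], [P → . ( f], [P → . B d], [P' → . P] }  — shift
  I1: { [B → ( . (], [B → . ( (], [L → . B (], [L → . P], [L → .], [P → ( . L], [P → ( . f], [P → . ( L], [P → . ( f], [P → . B d] }  — shift, reduce
  I2: { [P → B . d] }  — shift
  I3: { [P' → P .] }  — accept
  I4: { [P → B d .] }  — reduce
  I5: { [B → ( ( .], [B → ( . (], [B → . ( (], [L → . B (], [L → . P], [L → .], [P → ( . L], [P → ( . f], [P → . ( L], [P → . ( f], [P → . B d] }  — shift, 2 reduces
  I6: { [L → B . (], [P → B . d] }  — shift
  I7: { [P → ( L .] }  — reduce
  I8: { [L → P .] }  — reduce
  I9: { [P → ( f .] }  — reduce
  I10: { [L → B ( .] }  — reduce

I1 contains reduce item [L → .] and shift items [B → . ( (], [B → ( . (], [P → . ( L], [P → . ( f], [P → ( . f] — shift-reduce conflict.
I5 contains reduce items [B → ( ( .], [L → .] and shift items [B → . ( (], [B → ( . (], [P → . ( L], [P → . ( f], [P → ( . f] — shift-reduce conflict.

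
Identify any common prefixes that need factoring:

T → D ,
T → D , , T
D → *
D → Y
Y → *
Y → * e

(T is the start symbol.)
Yes, T has productions with common prefix 'D ,'; Y has productions with common prefix '*'

Left-factoring is needed when two productions for the same non-terminal
share a common prefix on the right-hand side.

Productions for T:
  T → D ,
  T → D , , T
Productions for D:
  D → *
  D → Y
Productions for Y:
  Y → *
  Y → * e

Found common prefix 'D ,' in productions for T
Found common prefix '*' in productions for Y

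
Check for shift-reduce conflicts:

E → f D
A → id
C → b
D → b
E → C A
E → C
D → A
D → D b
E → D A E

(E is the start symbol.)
Yes — I2: [E → C .] vs [A → . id]; I8: [E → f D .] vs [D → D . b]

A shift-reduce conflict occurs when an LR(0) state has both:
  - a complete (reduce) item [A → α .] (dot at the end), and
  - a shift item [B → β . c γ] (dot before a terminal).

Augment with E' → E and build the canonical LR(0) collection (I0 = CLOSURE({[E' → . E]}), then GOTO on every symbol after a dot until no new states appear). It has 14 states:
  I0: { [A → . id], [C → . b], [D → . A], [D → . D b], [D → . b], [E → . C A], [E → . C], [E → . D A E], [E → . f D], [E' → . E] }  — shift
  I1: { [D → A .] }  — reduce
  I2: { [A → . id], [E → C . A], [E → C .] }  — shift, reduce
  I3: { [A → . id], [D → D . b], [E → D . A E] }  — shift
  I4: { [E' → E .] }  — accept
  I5: { [C → b .], [D → b .] }  — 2 reduces
  I6: { [A → . id], [D → . A], [D → . D b], [D → . b], [E → f . D] }  — shift
  I7: { [A → id .] }  — reduce
  I8: { [D → D . b], [E → f D .] }  — shift, reduce
  I9: { [D → b .] }  — reduce
  I10: { [D → D b .] }  — reduce
  I11: { [A → . id], [C → . b], [D → . A], [D → . D b], [D → . b], [E → . C A], [E → . C], [E → . D A E], [E → . f D], [E → D A . E] }  — shift
  I12: { [E → D A E .] }  — reduce
  I13: { [E → C A .] }  — reduce

I2 contains reduce item [E → C .] and shift item [A → . id] — shift-reduce conflict.
I8 contains reduce item [E → f D .] and shift item [D → D . b] — shift-reduce conflict.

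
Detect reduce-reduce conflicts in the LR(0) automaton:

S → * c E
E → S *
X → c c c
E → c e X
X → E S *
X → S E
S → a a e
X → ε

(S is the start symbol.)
No reduce-reduce conflicts

Augment with S' → S and build the canonical LR(0) collection (I0 = CLOSURE({[S' → . S]}), then GOTO on every symbol after a dot until no new states appear). It has 22 states:
  I0: { [S → . * c E], [S → . a a e], [S' → . S] }  — shift
  I1: { [S → * . c E] }  — shift
  I2: { [S' → S .] }  — accept
  I3: { [S → a . a e] }  — shift
  I4: { [S → a a . e] }  — shift
  I5: { [S → a a e .] }  — reduce
  I6: { [E → . S *], [E → . c e X], [S → * c . E], [S → . * c E], [S → . a a e] }  — shift
  I7: { [S → * c E .] }  — reduce
  I8: { [E → S . *] }  — shift
  I9: { [E → c . e X] }  — shift
  I10: { [E → . S *], [E → . c e X], [E → c e . X], [S → . * c E], [S → . a a e], [X → . E S *], [X → . S E], [X → . c c c], [X → .] }  — shift, reduce
  I11: { [S → . * c E], [S → . a a e], [X → E . S *] }  — shift
  I12: { [E → . S *], [E → . c e X], [E → S . *], [S → . * c E], [S → . a a e], [X → S . E] }  — shift
  I13: { [E → c e X .] }  — reduce
  I14: { [E → c . e X], [X → c . c c] }  — shift
  I15: { [X → c c . c] }  — shift
  I16: { [X → c c c .] }  — reduce
  I17: { [E → S * .], [S → * . c E] }  — shift, reduce
  I18: { [X → S E .] }  — reduce
  I19: { [X → E S . *] }  — shift
  I20: { [X → E S * .] }  — reduce
  I21: { [E → S * .] }  — reduce

No state contains more than one complete item.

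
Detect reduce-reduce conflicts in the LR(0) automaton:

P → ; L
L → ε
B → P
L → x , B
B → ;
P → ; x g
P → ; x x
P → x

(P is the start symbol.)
Yes — I9: [B → ; .] vs [L → .]

A reduce-reduce conflict occurs when an LR(0) state has two complete items [A → α .] and [B → β .] — both call for a reduction, and with no lookahead the parser cannot choose between them.

Augment with P' → P and build the canonical LR(0) collection (I0 = CLOSURE({[P' → . P]}), then GOTO on every symbol after a dot until no new states appear). It has 12 states:
  I0: { [P → . ; L], [P → . ; x g], [P → . ; x x], [P → . x], [P' → . P] }  — shift
  I1: { [L → . x , B], [L → .], [P → ; . L], [P → ; . x g], [P → ; . x x] }  — shift, reduce
  I2: { [P' → P .] }  — accept
  I3: { [P → x .] }  — reduce
  I4: { [P → ; L .] }  — reduce
  I5: { [L → x . , B], [P → ; x . g], [P → ; x . x] }  — shift
  I6: { [B → . ;], [B → . P], [L → x , . B], [P → . ; L], [P → . ; x g], [P → . ; x x], [P → . x] }  — shift
  I7: { [P → ; x g .] }  — reduce
  I8: { [P → ; x x .] }  — reduce
  I9: { [B → ; .], [L → . x , B], [L → .], [P → ; . L], [P → ; . x g], [P → ; . x x] }  — shift, 2 reduces
  I10: { [L → x , B .] }  — reduce
  I11: { [B → P .] }  — reduce

I9 contains complete items [B → ; .], [L → .] — reduce-reduce conflict.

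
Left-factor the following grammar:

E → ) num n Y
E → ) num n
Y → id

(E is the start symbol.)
Left-factoring transforms A → αβ₁ | αβ₂ into A → αA' and A' → β₁ | β₂
(α is the longest common prefix among the alternatives). Repeat until
no nonterminal has two alternatives with a common prefix.

Round 1: E has alternatives sharing prefix ') num n'. Introduce E': E → ) num n E'
  Add: E' → Y
  Add: E' → ε

No remaining common prefixes — done.

Resulting grammar:
E → ) num n E'
E' → Y
E' → ε
Y → id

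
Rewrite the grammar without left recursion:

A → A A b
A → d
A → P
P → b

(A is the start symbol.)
A → d A'
A → P A'
A' → A b A'
A' → ε
P → b

A is directly left-recursive. The standard transformation for
  A → A α₁ | ... | A α_m | β₁ | ... | β_n
is
  A  → β₁ A' | ... | β_n A'
  A' → α₁ A' | ... | α_m A' | ε

A → d becomes A → d A'
A → P becomes A → P A'
A → A A b becomes A' → A b A'
Add A' → ε

Productions for other non-terminals are unchanged:
  P → b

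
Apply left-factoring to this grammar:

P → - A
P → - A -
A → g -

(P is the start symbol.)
P → - A P'
P' → ε
P' → -
A → g -

Left-factoring transforms A → αβ₁ | αβ₂ into A → αA' and A' → β₁ | β₂
(α is the longest common prefix among the alternatives). Repeat until
no nonterminal has two alternatives with a common prefix.

Round 1: P has alternatives sharing prefix '- A'. Introduce P': P → - A P'
  Add: P' → ε
  Add: P' → -

No remaining common prefixes — done.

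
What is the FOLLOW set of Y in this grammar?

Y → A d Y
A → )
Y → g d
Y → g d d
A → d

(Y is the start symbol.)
{ $ }

To compute FOLLOW(Y), find every occurrence of Y on a right-hand side N → α Y β: add FIRST(β) \ {ε}, and if β is empty or nullable also add FOLLOW(N). Iterate to a fixed point.

Y is the start symbol, so $ ∈ FOLLOW(Y).
In Y → A d Y: Y is at the end; this adds FOLLOW(Y) to itself — nothing new

Taking the union: FOLLOW(Y) = { $ }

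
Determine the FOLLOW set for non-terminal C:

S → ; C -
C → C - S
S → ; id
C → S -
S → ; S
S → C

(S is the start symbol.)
To compute FOLLOW(C), find every occurrence of C on a right-hand side N → α C β: add FIRST(β) \ {ε}, and if β is empty or nullable also add FOLLOW(N). Iterate to a fixed point.

In S → ; C -: C is followed by '-', add FIRST('-') \ {ε} = { '-' }
In C → C - S: C is followed by '-' S, add FIRST('-' S) \ {ε} = { '-' }
In S → C: C is at the end, add FOLLOW(S)

The FOLLOW sets referred to above (computed the same way, to a fixed point):
  FOLLOW(S) = { $, '-' }

Taking the union: FOLLOW(C) = { $, '-' }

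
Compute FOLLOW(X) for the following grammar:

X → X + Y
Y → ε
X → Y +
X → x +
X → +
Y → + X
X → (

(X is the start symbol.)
X is the start symbol, so $ ∈ FOLLOW(X).
In X → X + Y: X is followed by '+' Y, add FIRST('+' Y) \ {ε} = { '+' }
In Y → + X: X is at the end, add FOLLOW(Y)

The FOLLOW sets referred to above (computed the same way, to a fixed point):
  FOLLOW(Y) = { $, '+' }

Taking the union: FOLLOW(X) = { $, '+' }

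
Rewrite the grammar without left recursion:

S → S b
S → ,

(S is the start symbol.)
S is directly left-recursive. The standard transformation for
  A → A α₁ | ... | A α_m | β₁ | ... | β_n
is
  A  → β₁ A' | ... | β_n A'
  A' → α₁ A' | ... | α_m A' | ε

S → , becomes S → , S'
S → S b becomes S' → b S'
Add S' → ε

Resulting grammar:
S → , S'
S' → b S'
S' → ε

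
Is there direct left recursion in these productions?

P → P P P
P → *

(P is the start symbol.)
Yes, P is left-recursive

P → P P P: LEFT RECURSIVE (starts with P)
P → *: starts with '*'

The grammar has direct left recursion on: P.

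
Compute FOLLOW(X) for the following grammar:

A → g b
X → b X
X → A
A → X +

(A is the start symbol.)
To compute FOLLOW(X), find every occurrence of X on a right-hand side N → α X β: add FIRST(β) \ {ε}, and if β is empty or nullable also add FOLLOW(N). Iterate to a fixed point.

In X → b X: X is at the end; this adds FOLLOW(X) to itself — nothing new
In A → X +: X is followed by '+', add FIRST('+') \ {ε} = { '+' }

Taking the union: FOLLOW(X) = { '+' }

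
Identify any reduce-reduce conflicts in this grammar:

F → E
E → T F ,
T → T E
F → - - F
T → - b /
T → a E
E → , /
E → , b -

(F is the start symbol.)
A reduce-reduce conflict occurs when an LR(0) state has two complete items [A → α .] and [B → β .] — both call for a reduction, and with no lookahead the parser cannot choose between them.

Augment with F' → F and build the canonical LR(0) collection (I0 = CLOSURE({[F' → . F]}), then GOTO on every symbol after a dot until no new states appear). It has 19 states:
  I0: { [E → . , /], [E → . , b -], [E → . T F ,], [F → . - - F], [F → . E], [F' → . F], [T → . - b /], [T → . T E], [T → . a E] }  — shift
  I1: { [E → , . /], [E → , . b -] }  — shift
  I2: { [F → - . - F], [T → - . b /] }  — shift
  I3: { [F → E .] }  — reduce
  I4: { [F' → F .] }  — accept
  I5: { [E → . , /], [E → . , b -], [E → . T F ,], [E → T . F ,], [F → . - - F], [F → . E], [T → . - b /], [T → . T E], [T → . a E], [T → T . E] }  — shift
  I6: { [E → . , /], [E → . , b -], [E → . T F ,], [T → . - b /], [T → . T E], [T → . a E], [T → a . E] }  — shift
  I7: { [T → - . b /] }  — shift
  I8: { [T → a E .] }  — reduce
  I9: { [T → - b . /] }  — shift
  I10: { [T → - b / .] }  — reduce
  I11: { [F → E .], [T → T E .] }  — 2 reduces
  I12: { [E → T F . ,] }  — shift
  I13: { [E → T F , .] }  — reduce
  I14: { [E → . , /], [E → . , b -], [E → . T F ,], [F → - - . F], [F → . - - F], [F → . E], [T → . - b /], [T → . T E], [T → . a E] }  — shift
  I15: { [F → - - F .] }  — reduce
  I16: { [E → , / .] }  — reduce
  I17: { [E → , b . -] }  — shift
  I18: { [E → , b - .] }  — reduce

I11 contains complete items [F → E .], [T → T E .] — reduce-reduce conflict.

Answer: Yes — I11: [F → E .] vs [T → T E .]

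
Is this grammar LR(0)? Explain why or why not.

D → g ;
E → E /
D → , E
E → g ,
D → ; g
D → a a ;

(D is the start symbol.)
No. Shift-reduce conflict between [D → , E .] and [E → E . /]

A grammar is LR(0) if no state in the canonical LR(0) collection has:
  - both a shift item (dot before a terminal) and a complete item (shift-reduce conflict), or
  - two or more complete items (reduce-reduce conflict; the accept item [D' → D .] counts as a complete item here).

Augment with D' → D and build the canonical LR(0) collection (I0 = CLOSURE({[D' → . D]}), then GOTO on every symbol after a dot until no new states appear). It has 14 states:
  I0: { [D → . , E], [D → . ; g], [D → . a a ;], [D → . g ;], [D' → . D] }  — shift
  I1: { [D → , . E], [E → . E /], [E → . g ,] }  — shift
  I2: { [D → ; . g] }  — shift
  I3: { [D' → D .] }  — accept
  I4: { [D → a . a ;] }  — shift
  I5: { [D → g . ;] }  — shift
  I6: { [D → g ; .] }  — reduce
  I7: { [D → a a . ;] }  — shift
  I8: { [D → a a ; .] }  — reduce
  I9: { [D → ; g .] }  — reduce
  I10: { [D → , E .], [E → E . /] }  — shift, reduce
  I11: { [E → g . ,] }  — shift
  I12: { [E → g , .] }  — reduce
  I13: { [E → E / .] }  — reduce

Conflict in state I10:
  Shift-reduce conflict between [D → , E .] and [E → E . /]
So the grammar is NOT LR(0).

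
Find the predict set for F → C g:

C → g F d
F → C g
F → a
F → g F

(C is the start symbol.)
PREDICT(F → C g) = (FIRST(RHS) \ {ε}) ∪ (FOLLOW(F) if ε ∈ FIRST(RHS), i.e. RHS ⇒* ε)
FIRST(C) = { 'g' }
FIRST(C g) = { 'g' }
ε ∉ FIRST(C g), so FOLLOW(F) is not added.
PREDICT(F → C g) = { 'g' }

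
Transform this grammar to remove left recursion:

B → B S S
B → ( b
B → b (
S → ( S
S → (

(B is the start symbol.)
B → ( b B'
B → b ( B'
B' → S S B'
B' → ε
S → ( S
S → (

B is directly left-recursive. The standard transformation for
  A → A α₁ | ... | A α_m | β₁ | ... | β_n
is
  A  → β₁ A' | ... | β_n A'
  A' → α₁ A' | ... | α_m A' | ε

B → ( b becomes B → ( b B'
B → b ( becomes B → b ( B'
B → B S S becomes B' → S S B'
Add B' → ε

Productions for other non-terminals are unchanged:
  S → ( S
  S → (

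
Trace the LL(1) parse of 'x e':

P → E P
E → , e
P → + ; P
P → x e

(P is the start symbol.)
Stack is shown with the top on the left.

Stack  Input  Action
--------------------
P $    x e $  output P → x e
x e $  x e $  match 'x'
e $    e $    match 'e'
$      $      accept

The string is accepted.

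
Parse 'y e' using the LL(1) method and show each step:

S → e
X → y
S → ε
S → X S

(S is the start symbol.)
Stack is shown with the top on the left.

Stack  Input  Action
--------------------
S $    y e $  output S → X S
X S $  y e $  output X → y
y S $  y e $  match 'y'
S $    e $    output S → e
e $    e $    match 'e'
$      $      accept

The string is accepted.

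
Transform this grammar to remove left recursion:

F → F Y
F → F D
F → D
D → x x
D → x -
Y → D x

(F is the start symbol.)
F is directly left-recursive. The standard transformation for
  A → A α₁ | ... | A α_m | β₁ | ... | β_n
is
  A  → β₁ A' | ... | β_n A'
  A' → α₁ A' | ... | α_m A' | ε

F → D becomes F → D F'
F → F Y becomes F' → Y F'
F → F D becomes F' → D F'
Add F' → ε

Productions for other non-terminals are unchanged:
  D → x x
  D → x -
  Y → D x

Resulting grammar:
F → D F'
F' → Y F'
F' → D F'
F' → ε
D → x x
D → x -
Y → D x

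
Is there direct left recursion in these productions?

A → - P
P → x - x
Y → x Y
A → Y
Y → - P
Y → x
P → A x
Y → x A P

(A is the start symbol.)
A → - P: starts with '-'
P → x - x: starts with x
Y → x Y: starts with x
A → Y: starts with Y
Y → - P: starts with '-'
Y → x: starts with x
P → A x: starts with A
Y → x A P: starts with x

No direct left recursion found.

Answer: No direct left recursion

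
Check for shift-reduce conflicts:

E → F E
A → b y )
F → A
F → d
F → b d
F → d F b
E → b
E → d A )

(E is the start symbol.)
Augment with E' → E and build the canonical LR(0) collection (I0 = CLOSURE({[E' → . E]}), then GOTO on every symbol after a dot until no new states appear). It has 16 states:
  I0: { [A → . b y )], [E → . F E], [E → . b], [E → . d A )], [E' → . E], [F → . A], [F → . b d], [F → . d F b], [F → . d] }  — shift
  I1: { [F → A .] }  — reduce
  I2: { [E' → E .] }  — accept
  I3: { [A → . b y )], [E → . F E], [E → . b], [E → . d A )], [E → F . E], [F → . A], [F → . b d], [F → . d F b], [F → . d] }  — shift
  I4: { [A → b . y )], [E → b .], [F → b . d] }  — shift, reduce
  I5: { [A → . b y )], [E → d . A )], [F → . A], [F → . b d], [F → . d F b], [F → . d], [F → d . F b], [F → d .] }  — shift, reduce
  I6: { [E → d A . )], [F → A .] }  — shift, reduce
  I7: { [F → d F . b] }  — shift
  I8: { [A → b . y )], [F → b . d] }  — shift
  I9: { [A → . b y )], [F → . A], [F → . b d], [F → . d F b], [F → . d], [F → d . F b], [F → d .] }  — shift, reduce
  I10: { [F → b d .] }  — reduce
  I11: { [A → b y . )] }  — shift
  I12: { [A → b y ) .] }  — reduce
  I13: { [F → d F b .] }  — reduce
  I14: { [E → d A ) .] }  — reduce
  I15: { [E → F E .] }  — reduce

I4 contains reduce item [E → b .] and shift items [A → b . y )], [F → b . d] — shift-reduce conflict.
I5 contains reduce item [F → d .] and shift items [A → . b y )], [F → . b d], [F → . d], [F → . d F b] — shift-reduce conflict.
I6 contains reduce item [F → A .] and shift item [E → d A . )] — shift-reduce conflict.
I9 contains reduce item [F → d .] and shift items [A → . b y )], [F → . b d], [F → . d], [F → . d F b] — shift-reduce conflict.

Answer: Yes — I4: [E → b .] vs [A → b . y )]; I5: [F → d .] vs [A → . b y )]; I6: [F → A .] vs [E → d A . )]; I9: [F → d .] vs [A → . b y )]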